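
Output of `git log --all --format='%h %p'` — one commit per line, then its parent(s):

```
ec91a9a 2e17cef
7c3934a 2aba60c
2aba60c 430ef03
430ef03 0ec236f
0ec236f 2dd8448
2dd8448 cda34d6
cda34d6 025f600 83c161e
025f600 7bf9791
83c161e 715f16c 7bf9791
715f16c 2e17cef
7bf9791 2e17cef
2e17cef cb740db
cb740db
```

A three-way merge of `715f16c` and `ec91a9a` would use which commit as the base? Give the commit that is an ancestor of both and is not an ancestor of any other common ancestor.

2e17cef

Ancestors of 715f16c: {2e17cef, 715f16c, cb740db}.
Ancestors of ec91a9a: {2e17cef, cb740db, ec91a9a}.
Common ancestors: {2e17cef, cb740db}.
Among these, 2e17cef is not an ancestor of any other common ancestor — it is the merge base.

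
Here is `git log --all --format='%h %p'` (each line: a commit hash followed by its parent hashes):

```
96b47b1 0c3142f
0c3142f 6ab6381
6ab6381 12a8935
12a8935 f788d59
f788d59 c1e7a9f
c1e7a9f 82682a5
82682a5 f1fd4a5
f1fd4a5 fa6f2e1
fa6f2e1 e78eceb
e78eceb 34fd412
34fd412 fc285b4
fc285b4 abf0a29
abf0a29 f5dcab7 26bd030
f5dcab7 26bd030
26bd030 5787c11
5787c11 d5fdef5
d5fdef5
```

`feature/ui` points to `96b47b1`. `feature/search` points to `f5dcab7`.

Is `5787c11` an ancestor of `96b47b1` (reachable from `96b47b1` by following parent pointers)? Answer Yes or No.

Ancestors of 96b47b1 (commits reachable by following parents): {0c3142f, 12a8935, 26bd030, 34fd412, 5787c11, 6ab6381, 82682a5, 96b47b1, abf0a29, c1e7a9f, d5fdef5, e78eceb, f1fd4a5, f5dcab7, f788d59, fa6f2e1, fc285b4}.
5787c11 is in that set, so it is an ancestor of 96b47b1.

Yes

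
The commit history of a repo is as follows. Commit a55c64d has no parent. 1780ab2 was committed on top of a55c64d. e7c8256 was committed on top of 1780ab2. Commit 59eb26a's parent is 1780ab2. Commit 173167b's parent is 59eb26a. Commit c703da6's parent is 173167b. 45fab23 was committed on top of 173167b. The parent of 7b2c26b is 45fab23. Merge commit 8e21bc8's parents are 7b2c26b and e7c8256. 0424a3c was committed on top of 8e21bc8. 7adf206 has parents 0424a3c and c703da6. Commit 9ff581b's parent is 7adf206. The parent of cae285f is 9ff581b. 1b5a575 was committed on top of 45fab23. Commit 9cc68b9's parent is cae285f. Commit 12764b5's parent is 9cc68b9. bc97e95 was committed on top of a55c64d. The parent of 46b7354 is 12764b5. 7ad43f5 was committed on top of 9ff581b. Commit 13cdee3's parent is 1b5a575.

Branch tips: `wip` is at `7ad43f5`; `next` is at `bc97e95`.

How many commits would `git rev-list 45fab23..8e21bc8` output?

3

Reachable from 8e21bc8: {173167b, 1780ab2, 45fab23, 59eb26a, 7b2c26b, 8e21bc8, a55c64d, e7c8256}.
Reachable from 45fab23: {173167b, 1780ab2, 45fab23, 59eb26a, a55c64d}.
In 8e21bc8's history but not 45fab23's: {7b2c26b, 8e21bc8, e7c8256} — 3 commits.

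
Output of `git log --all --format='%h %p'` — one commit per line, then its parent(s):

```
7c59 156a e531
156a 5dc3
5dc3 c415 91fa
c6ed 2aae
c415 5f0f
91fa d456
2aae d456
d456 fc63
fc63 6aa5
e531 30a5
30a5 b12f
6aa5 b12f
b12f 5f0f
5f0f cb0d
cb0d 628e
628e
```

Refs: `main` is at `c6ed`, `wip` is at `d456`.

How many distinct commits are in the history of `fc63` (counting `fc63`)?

6

Walking parent pointers from fc63: reachable set = {5f0f, 628e, 6aa5, b12f, cb0d, fc63}.
That is 6 commits.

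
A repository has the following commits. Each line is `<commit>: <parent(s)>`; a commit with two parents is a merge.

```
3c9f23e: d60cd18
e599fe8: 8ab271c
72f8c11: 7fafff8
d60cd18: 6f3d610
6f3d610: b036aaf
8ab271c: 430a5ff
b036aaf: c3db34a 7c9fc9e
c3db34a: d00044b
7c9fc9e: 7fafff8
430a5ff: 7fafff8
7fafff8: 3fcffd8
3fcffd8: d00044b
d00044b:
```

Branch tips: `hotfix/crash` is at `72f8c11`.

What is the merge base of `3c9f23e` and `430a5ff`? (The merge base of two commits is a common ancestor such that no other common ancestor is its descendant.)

Ancestors of 3c9f23e: {3c9f23e, 3fcffd8, 6f3d610, 7c9fc9e, 7fafff8, b036aaf, c3db34a, d00044b, d60cd18}.
Ancestors of 430a5ff: {3fcffd8, 430a5ff, 7fafff8, d00044b}.
Common ancestors: {3fcffd8, 7fafff8, d00044b}.
Among these, 7fafff8 is not an ancestor of any other common ancestor — it is the merge base.

7fafff8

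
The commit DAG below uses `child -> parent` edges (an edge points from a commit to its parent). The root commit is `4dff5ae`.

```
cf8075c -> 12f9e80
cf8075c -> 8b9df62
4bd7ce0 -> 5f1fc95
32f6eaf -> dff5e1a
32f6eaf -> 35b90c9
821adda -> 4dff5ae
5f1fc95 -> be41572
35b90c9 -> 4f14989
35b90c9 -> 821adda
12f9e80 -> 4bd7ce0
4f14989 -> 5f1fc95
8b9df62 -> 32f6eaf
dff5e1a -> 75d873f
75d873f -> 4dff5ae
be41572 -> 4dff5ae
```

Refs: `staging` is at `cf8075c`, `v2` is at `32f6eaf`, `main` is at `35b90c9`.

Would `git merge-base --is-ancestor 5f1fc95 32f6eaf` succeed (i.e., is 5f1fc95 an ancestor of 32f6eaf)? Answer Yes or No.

Yes

Ancestors of 32f6eaf (commits reachable by following parents): {32f6eaf, 35b90c9, 4dff5ae, 4f14989, 5f1fc95, 75d873f, 821adda, be41572, dff5e1a}.
5f1fc95 is in that set, so it is an ancestor of 32f6eaf.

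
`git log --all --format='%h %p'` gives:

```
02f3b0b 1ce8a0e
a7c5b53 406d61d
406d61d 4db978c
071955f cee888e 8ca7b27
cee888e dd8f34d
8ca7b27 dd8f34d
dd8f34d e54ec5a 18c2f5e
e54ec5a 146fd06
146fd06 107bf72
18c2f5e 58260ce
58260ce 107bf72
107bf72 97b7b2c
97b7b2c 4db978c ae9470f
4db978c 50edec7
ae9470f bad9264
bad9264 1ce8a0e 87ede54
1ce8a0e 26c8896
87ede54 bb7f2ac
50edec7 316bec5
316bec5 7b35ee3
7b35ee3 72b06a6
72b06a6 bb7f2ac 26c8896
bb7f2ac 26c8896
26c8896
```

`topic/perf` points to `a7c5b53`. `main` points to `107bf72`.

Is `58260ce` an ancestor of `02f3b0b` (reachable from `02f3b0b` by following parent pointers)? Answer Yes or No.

No

Ancestors of 02f3b0b: {02f3b0b, 1ce8a0e, 26c8896}.
58260ce is not in that set, so it is not an ancestor of 02f3b0b.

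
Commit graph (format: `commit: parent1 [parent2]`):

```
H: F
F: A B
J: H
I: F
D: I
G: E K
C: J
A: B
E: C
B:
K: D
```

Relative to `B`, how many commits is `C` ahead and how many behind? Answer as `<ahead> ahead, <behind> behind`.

5 ahead, 0 behind

Reachable from C: {A, B, C, F, H, J}.
Reachable from B: {B}.
Only in C's history (ahead): {A, C, F, H, J} — 5.
Only in B's history (behind): {} — 0.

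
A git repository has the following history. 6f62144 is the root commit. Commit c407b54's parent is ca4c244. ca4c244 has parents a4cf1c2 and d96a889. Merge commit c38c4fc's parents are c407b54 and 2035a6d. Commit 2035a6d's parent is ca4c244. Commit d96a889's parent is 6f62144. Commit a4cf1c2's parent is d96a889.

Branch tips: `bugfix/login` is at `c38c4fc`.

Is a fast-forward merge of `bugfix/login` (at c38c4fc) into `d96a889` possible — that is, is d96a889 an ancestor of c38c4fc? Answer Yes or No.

A fast-forward from d96a889 to c38c4fc is possible iff d96a889 is an ancestor of c38c4fc.
Ancestors of c38c4fc: {2035a6d, 6f62144, a4cf1c2, c38c4fc, c407b54, ca4c244, d96a889}.
d96a889 is among them, so fast-forward is possible.

Yes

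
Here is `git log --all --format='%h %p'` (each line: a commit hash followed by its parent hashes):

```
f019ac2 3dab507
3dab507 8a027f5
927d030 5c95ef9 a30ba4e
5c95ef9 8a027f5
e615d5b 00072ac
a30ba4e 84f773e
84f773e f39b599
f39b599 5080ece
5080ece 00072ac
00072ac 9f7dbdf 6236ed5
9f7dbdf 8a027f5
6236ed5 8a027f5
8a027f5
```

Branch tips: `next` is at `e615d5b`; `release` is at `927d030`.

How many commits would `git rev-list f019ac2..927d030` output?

9

Reachable from 927d030: {00072ac, 5080ece, 5c95ef9, 6236ed5, 84f773e, 8a027f5, 927d030, 9f7dbdf, a30ba4e, f39b599}.
Reachable from f019ac2: {3dab507, 8a027f5, f019ac2}.
In 927d030's history but not f019ac2's: {00072ac, 5080ece, 5c95ef9, 6236ed5, 84f773e, 927d030, 9f7dbdf, a30ba4e, f39b599} — 9 commits.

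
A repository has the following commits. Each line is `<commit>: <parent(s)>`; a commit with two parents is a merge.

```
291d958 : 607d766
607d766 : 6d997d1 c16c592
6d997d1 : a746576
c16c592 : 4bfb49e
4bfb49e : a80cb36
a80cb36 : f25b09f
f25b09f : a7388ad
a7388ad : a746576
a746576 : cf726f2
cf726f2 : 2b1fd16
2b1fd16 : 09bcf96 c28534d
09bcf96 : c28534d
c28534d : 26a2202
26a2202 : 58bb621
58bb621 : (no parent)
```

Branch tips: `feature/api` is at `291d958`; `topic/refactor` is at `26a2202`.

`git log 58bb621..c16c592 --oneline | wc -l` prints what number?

11

Reachable from c16c592: {09bcf96, 26a2202, 2b1fd16, 4bfb49e, 58bb621, a7388ad, a746576, a80cb36, c16c592, c28534d, cf726f2, f25b09f}.
Reachable from 58bb621: {58bb621}.
In c16c592's history but not 58bb621's: {09bcf96, 26a2202, 2b1fd16, 4bfb49e, a7388ad, a746576, a80cb36, c16c592, c28534d, cf726f2, f25b09f} — 11 commits.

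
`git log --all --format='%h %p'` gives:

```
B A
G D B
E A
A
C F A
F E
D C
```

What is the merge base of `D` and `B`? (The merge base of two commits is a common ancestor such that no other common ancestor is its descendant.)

Ancestors of D: {A, C, D, E, F}.
Ancestors of B: {A, B}.
Common ancestors: {A}.
The only common ancestor is A, so it is the merge base.

A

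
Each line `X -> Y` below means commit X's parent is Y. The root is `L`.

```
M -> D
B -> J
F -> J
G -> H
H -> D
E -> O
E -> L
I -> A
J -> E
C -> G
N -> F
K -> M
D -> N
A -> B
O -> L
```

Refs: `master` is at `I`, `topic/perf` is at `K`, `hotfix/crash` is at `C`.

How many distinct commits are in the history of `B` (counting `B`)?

Walking parent pointers from B: reachable set = {B, E, J, L, O}.
That is 5 commits.

5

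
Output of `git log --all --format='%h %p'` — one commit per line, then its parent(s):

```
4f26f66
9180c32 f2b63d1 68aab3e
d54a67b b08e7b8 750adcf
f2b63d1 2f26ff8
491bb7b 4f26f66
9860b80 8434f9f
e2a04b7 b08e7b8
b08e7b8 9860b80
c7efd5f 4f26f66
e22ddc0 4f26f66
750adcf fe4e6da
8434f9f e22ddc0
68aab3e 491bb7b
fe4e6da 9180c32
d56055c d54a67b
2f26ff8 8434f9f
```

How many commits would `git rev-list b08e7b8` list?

Walking parent pointers from b08e7b8: reachable set = {4f26f66, 8434f9f, 9860b80, b08e7b8, e22ddc0}.
That is 5 commits.

5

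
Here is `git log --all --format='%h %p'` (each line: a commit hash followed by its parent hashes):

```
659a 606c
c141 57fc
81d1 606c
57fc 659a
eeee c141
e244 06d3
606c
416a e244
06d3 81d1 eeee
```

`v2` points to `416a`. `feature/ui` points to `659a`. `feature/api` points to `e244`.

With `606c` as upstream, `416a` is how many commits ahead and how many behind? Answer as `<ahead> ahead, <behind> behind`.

8 ahead, 0 behind

Reachable from 416a: {06d3, 416a, 57fc, 606c, 659a, 81d1, c141, e244, eeee}.
Reachable from 606c: {606c}.
Only in 416a's history (ahead): {06d3, 416a, 57fc, 659a, 81d1, c141, e244, eeee} — 8.
Only in 606c's history (behind): {} — 0.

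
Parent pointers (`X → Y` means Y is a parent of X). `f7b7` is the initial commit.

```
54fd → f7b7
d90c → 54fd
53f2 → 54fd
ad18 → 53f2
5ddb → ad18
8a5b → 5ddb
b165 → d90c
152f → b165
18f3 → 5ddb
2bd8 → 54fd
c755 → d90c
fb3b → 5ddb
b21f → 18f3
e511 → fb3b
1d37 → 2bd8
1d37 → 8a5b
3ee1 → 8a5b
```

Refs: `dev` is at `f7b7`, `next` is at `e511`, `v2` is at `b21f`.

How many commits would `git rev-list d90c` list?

Walking parent pointers from d90c: reachable set = {54fd, d90c, f7b7}.
That is 3 commits.

3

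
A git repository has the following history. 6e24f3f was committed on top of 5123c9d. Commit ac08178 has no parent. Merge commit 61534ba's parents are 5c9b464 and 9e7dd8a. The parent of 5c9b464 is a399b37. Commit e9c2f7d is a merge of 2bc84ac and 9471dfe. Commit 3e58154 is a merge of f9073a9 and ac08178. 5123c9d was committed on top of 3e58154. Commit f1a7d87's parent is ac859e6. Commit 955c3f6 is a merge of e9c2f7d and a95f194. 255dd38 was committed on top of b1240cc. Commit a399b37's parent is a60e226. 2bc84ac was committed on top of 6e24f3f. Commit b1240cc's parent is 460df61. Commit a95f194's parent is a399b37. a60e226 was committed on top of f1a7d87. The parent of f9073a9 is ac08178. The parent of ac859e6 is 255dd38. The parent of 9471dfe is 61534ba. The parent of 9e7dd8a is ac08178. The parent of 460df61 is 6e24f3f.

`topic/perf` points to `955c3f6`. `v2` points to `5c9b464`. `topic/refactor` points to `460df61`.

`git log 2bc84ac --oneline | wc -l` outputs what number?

6

Walking parent pointers from 2bc84ac: reachable set = {2bc84ac, 3e58154, 5123c9d, 6e24f3f, ac08178, f9073a9}.
That is 6 commits.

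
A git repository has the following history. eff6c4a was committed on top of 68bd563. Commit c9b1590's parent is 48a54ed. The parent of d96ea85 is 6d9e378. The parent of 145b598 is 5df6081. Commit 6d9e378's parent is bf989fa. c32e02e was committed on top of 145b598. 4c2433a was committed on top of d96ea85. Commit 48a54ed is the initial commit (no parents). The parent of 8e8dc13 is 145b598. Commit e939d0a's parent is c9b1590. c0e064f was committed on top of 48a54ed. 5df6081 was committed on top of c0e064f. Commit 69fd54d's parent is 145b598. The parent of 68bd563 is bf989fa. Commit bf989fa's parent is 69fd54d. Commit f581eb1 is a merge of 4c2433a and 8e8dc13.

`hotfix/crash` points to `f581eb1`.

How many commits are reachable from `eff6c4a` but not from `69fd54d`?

Reachable from eff6c4a: {145b598, 48a54ed, 5df6081, 68bd563, 69fd54d, bf989fa, c0e064f, eff6c4a}.
Reachable from 69fd54d: {145b598, 48a54ed, 5df6081, 69fd54d, c0e064f}.
In eff6c4a's history but not 69fd54d's: {68bd563, bf989fa, eff6c4a} — 3 commits.

3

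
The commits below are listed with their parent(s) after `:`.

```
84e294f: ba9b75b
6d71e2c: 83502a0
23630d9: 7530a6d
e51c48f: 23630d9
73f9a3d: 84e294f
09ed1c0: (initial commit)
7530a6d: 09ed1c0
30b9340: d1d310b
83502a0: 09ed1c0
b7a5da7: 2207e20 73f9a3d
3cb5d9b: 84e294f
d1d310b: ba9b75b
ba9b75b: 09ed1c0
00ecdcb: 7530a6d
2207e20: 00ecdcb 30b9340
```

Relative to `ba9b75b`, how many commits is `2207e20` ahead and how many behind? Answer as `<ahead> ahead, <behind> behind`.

Reachable from 2207e20: {00ecdcb, 09ed1c0, 2207e20, 30b9340, 7530a6d, ba9b75b, d1d310b}.
Reachable from ba9b75b: {09ed1c0, ba9b75b}.
Only in 2207e20's history (ahead): {00ecdcb, 2207e20, 30b9340, 7530a6d, d1d310b} — 5.
Only in ba9b75b's history (behind): {} — 0.

5 ahead, 0 behind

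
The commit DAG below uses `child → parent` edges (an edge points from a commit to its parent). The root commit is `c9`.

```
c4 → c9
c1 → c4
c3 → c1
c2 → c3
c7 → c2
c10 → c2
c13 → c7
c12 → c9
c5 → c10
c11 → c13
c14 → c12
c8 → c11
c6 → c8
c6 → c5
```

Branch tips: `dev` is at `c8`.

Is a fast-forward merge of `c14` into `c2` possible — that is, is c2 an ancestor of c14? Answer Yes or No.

No

A fast-forward from c2 to c14 is possible iff c2 is an ancestor of c14.
Ancestors of c14: {c12, c14, c9}.
c2 is not among them, so fast-forward is not possible.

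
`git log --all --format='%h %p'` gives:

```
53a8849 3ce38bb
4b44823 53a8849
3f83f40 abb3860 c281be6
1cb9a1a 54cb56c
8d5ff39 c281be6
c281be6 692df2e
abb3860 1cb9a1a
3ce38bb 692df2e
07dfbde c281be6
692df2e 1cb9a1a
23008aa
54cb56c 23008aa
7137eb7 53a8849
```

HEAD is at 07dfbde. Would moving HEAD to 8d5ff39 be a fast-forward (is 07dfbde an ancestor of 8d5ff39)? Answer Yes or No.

A fast-forward from 07dfbde to 8d5ff39 is possible iff 07dfbde is an ancestor of 8d5ff39.
Ancestors of 8d5ff39: {1cb9a1a, 23008aa, 54cb56c, 692df2e, 8d5ff39, c281be6}.
07dfbde is not among them, so fast-forward is not possible.

No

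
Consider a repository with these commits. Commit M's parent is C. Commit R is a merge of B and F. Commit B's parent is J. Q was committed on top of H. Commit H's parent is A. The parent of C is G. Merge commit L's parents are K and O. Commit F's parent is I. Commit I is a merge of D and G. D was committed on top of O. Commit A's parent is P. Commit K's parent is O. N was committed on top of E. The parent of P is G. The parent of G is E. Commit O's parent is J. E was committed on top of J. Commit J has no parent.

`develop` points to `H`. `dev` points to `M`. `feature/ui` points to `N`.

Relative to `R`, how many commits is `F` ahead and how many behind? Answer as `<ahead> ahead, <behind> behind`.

Reachable from F: {D, E, F, G, I, J, O}.
Reachable from R: {B, D, E, F, G, I, J, O, R}.
Only in F's history (ahead): {} — 0.
Only in R's history (behind): {B, R} — 2.

0 ahead, 2 behind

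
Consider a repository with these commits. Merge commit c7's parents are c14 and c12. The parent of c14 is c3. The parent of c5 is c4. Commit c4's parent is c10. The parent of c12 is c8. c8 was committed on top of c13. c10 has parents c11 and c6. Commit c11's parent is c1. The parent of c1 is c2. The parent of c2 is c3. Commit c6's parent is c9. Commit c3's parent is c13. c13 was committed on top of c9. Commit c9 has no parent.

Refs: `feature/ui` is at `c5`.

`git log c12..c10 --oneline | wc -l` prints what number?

6

Reachable from c10: {c1, c10, c11, c13, c2, c3, c6, c9}.
Reachable from c12: {c12, c13, c8, c9}.
In c10's history but not c12's: {c1, c10, c11, c2, c3, c6} — 6 commits.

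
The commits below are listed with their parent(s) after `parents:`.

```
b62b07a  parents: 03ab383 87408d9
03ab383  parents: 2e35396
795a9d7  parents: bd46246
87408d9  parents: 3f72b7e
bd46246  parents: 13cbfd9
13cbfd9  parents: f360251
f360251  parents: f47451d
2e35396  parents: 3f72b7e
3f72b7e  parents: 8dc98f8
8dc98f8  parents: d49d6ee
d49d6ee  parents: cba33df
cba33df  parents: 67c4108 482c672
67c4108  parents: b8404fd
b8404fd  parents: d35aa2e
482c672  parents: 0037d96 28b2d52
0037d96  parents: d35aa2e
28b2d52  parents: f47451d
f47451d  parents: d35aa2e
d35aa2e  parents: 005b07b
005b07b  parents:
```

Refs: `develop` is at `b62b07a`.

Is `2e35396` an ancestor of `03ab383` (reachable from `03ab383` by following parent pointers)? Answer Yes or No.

Ancestors of 03ab383 (commits reachable by following parents): {0037d96, 005b07b, 03ab383, 28b2d52, 2e35396, 3f72b7e, 482c672, 67c4108, 8dc98f8, b8404fd, cba33df, d35aa2e, d49d6ee, f47451d}.
2e35396 is in that set, so it is an ancestor of 03ab383.

Yes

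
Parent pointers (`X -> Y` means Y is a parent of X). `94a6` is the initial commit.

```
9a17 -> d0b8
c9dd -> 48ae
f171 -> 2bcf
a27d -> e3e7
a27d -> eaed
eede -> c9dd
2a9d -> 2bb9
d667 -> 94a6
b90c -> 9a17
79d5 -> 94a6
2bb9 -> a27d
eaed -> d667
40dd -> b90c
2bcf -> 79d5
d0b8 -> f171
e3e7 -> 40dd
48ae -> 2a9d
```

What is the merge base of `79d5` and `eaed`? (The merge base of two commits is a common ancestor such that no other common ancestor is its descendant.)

Ancestors of 79d5: {79d5, 94a6}.
Ancestors of eaed: {94a6, d667, eaed}.
Common ancestors: {94a6}.
The only common ancestor is 94a6, so it is the merge base.

94a6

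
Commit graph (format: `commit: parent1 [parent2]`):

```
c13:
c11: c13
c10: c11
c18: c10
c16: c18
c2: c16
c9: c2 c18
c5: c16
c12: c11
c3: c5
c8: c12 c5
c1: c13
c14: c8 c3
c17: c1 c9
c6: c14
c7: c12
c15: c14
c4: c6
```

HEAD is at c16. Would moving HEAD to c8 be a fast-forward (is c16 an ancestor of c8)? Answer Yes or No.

A fast-forward from c16 to c8 is possible iff c16 is an ancestor of c8.
Ancestors of c8: {c10, c11, c12, c13, c16, c18, c5, c8}.
c16 is among them, so fast-forward is possible.

Yes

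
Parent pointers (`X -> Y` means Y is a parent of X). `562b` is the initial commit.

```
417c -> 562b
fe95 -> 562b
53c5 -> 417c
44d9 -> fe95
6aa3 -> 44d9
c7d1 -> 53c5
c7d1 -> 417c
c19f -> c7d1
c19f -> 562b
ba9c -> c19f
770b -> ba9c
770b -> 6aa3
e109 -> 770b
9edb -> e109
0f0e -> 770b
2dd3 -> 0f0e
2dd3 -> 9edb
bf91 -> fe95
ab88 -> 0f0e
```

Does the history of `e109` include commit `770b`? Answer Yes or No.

Yes

Ancestors of e109 (commits reachable by following parents): {417c, 44d9, 53c5, 562b, 6aa3, 770b, ba9c, c19f, c7d1, e109, fe95}.
770b is in that set, so it is an ancestor of e109.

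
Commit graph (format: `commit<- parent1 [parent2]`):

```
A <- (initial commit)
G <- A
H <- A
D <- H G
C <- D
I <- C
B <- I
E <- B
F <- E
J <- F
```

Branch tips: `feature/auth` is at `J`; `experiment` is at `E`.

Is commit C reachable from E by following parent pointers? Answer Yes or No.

Ancestors of E (commits reachable by following parents): {A, B, C, D, E, G, H, I}.
C is in that set, so it is an ancestor of E.

Yes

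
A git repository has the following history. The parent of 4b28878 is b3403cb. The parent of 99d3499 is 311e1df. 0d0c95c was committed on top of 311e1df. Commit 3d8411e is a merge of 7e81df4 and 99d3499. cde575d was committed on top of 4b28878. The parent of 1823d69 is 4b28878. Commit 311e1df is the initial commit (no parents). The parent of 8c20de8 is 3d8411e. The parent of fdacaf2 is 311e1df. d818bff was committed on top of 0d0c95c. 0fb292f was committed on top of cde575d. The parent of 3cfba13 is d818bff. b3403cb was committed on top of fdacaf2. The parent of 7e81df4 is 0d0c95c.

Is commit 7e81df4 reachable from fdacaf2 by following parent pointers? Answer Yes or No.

Ancestors of fdacaf2: {311e1df, fdacaf2}.
7e81df4 is not in that set, so it is not an ancestor of fdacaf2.

No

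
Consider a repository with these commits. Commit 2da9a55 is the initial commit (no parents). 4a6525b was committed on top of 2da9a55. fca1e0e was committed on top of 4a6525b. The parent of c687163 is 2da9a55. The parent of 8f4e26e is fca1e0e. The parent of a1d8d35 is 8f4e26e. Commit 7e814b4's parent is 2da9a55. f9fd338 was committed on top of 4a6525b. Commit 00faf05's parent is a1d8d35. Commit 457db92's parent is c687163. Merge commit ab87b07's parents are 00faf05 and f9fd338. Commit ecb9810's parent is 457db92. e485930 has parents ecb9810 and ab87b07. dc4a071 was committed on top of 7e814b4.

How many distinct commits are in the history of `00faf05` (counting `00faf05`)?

6

Walking parent pointers from 00faf05: reachable set = {00faf05, 2da9a55, 4a6525b, 8f4e26e, a1d8d35, fca1e0e}.
That is 6 commits.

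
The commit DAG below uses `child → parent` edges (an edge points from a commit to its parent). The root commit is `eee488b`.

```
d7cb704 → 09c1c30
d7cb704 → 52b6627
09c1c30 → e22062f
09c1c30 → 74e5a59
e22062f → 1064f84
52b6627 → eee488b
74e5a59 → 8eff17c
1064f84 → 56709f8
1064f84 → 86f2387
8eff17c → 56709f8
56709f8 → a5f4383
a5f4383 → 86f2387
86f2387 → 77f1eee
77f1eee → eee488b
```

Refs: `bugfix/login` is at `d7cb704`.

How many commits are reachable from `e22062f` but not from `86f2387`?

Reachable from e22062f: {1064f84, 56709f8, 77f1eee, 86f2387, a5f4383, e22062f, eee488b}.
Reachable from 86f2387: {77f1eee, 86f2387, eee488b}.
In e22062f's history but not 86f2387's: {1064f84, 56709f8, a5f4383, e22062f} — 4 commits.

4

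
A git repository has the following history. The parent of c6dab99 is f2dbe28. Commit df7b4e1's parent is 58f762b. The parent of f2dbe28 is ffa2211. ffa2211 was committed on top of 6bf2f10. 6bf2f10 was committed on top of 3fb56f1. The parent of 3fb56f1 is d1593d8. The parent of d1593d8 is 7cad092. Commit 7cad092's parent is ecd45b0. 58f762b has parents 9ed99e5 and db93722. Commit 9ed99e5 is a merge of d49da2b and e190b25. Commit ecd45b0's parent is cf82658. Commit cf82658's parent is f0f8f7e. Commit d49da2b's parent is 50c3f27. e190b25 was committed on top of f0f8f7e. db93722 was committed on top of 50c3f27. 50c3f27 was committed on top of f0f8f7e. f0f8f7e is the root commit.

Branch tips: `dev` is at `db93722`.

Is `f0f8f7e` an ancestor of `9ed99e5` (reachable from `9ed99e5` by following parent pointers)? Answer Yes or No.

Yes

Ancestors of 9ed99e5 (commits reachable by following parents): {50c3f27, 9ed99e5, d49da2b, e190b25, f0f8f7e}.
f0f8f7e is in that set, so it is an ancestor of 9ed99e5.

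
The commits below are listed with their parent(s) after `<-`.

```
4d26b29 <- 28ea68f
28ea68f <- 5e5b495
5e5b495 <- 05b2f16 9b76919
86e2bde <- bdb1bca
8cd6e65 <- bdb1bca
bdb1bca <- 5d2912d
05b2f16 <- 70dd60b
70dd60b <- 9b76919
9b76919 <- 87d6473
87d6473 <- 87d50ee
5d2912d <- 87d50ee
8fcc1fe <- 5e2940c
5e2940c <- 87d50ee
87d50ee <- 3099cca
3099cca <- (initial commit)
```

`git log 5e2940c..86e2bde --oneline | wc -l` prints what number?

3

Reachable from 86e2bde: {3099cca, 5d2912d, 86e2bde, 87d50ee, bdb1bca}.
Reachable from 5e2940c: {3099cca, 5e2940c, 87d50ee}.
In 86e2bde's history but not 5e2940c's: {5d2912d, 86e2bde, bdb1bca} — 3 commits.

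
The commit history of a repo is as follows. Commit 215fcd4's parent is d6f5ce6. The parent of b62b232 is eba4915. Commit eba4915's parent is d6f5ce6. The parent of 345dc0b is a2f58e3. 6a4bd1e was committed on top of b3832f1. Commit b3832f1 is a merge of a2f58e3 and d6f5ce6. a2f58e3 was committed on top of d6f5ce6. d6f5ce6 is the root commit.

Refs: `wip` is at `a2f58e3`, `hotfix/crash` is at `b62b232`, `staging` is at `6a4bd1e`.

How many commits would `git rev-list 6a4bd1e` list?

4

Walking parent pointers from 6a4bd1e: reachable set = {6a4bd1e, a2f58e3, b3832f1, d6f5ce6}.
That is 4 commits.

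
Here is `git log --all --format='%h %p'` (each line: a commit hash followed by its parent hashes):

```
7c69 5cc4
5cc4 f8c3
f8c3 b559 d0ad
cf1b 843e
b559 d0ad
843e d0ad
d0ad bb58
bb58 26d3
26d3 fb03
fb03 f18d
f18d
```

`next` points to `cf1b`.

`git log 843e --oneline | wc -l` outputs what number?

Walking parent pointers from 843e: reachable set = {26d3, 843e, bb58, d0ad, f18d, fb03}.
That is 6 commits.

6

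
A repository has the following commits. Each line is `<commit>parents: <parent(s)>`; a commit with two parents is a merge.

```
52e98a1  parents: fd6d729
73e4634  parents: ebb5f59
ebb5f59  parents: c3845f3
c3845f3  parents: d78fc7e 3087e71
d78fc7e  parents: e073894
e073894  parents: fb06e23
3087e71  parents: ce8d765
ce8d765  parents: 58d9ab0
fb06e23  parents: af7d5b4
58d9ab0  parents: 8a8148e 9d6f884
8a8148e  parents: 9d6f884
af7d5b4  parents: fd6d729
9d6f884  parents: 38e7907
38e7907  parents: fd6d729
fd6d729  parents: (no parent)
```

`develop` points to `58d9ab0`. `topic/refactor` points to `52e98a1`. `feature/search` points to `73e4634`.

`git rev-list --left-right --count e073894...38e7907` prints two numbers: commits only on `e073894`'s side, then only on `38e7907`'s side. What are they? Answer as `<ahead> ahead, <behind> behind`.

3 ahead, 1 behind

Reachable from e073894: {af7d5b4, e073894, fb06e23, fd6d729}.
Reachable from 38e7907: {38e7907, fd6d729}.
Only in e073894's history (ahead): {af7d5b4, e073894, fb06e23} — 3.
Only in 38e7907's history (behind): {38e7907} — 1.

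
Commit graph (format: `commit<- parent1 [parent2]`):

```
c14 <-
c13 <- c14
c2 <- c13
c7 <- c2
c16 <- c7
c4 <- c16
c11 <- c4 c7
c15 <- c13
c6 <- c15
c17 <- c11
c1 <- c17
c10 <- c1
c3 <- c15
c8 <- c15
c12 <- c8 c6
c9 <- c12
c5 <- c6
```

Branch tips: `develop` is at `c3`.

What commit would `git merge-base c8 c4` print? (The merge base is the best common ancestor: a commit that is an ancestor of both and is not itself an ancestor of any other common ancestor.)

c13

Ancestors of c8: {c13, c14, c15, c8}.
Ancestors of c4: {c13, c14, c16, c2, c4, c7}.
Common ancestors: {c13, c14}.
Among these, c13 is not an ancestor of any other common ancestor — it is the merge base.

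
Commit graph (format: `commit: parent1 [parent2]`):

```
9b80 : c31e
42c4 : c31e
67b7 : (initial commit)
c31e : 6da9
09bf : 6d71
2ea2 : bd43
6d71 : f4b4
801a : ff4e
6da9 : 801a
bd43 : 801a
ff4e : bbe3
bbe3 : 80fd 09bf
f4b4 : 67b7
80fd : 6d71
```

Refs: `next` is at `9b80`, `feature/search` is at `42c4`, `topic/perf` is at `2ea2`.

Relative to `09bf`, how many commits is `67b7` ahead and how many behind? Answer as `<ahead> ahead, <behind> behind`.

Reachable from 67b7: {67b7}.
Reachable from 09bf: {09bf, 67b7, 6d71, f4b4}.
Only in 67b7's history (ahead): {} — 0.
Only in 09bf's history (behind): {09bf, 6d71, f4b4} — 3.

0 ahead, 3 behind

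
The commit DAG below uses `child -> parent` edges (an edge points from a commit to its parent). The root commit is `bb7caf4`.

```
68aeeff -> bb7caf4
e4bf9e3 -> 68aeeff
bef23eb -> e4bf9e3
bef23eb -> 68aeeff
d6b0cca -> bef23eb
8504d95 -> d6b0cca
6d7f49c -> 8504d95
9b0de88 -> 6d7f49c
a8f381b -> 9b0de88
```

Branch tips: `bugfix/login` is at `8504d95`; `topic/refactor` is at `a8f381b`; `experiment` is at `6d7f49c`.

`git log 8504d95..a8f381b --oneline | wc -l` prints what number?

3

Reachable from a8f381b: {68aeeff, 6d7f49c, 8504d95, 9b0de88, a8f381b, bb7caf4, bef23eb, d6b0cca, e4bf9e3}.
Reachable from 8504d95: {68aeeff, 8504d95, bb7caf4, bef23eb, d6b0cca, e4bf9e3}.
In a8f381b's history but not 8504d95's: {6d7f49c, 9b0de88, a8f381b} — 3 commits.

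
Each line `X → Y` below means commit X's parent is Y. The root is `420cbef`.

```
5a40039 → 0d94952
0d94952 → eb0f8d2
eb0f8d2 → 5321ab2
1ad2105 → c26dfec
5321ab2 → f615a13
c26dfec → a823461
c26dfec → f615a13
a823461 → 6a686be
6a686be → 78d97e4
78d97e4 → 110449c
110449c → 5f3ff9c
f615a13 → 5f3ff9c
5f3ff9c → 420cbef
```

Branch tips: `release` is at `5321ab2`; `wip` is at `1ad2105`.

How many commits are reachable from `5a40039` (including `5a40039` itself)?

Walking parent pointers from 5a40039: reachable set = {0d94952, 420cbef, 5321ab2, 5a40039, 5f3ff9c, eb0f8d2, f615a13}.
That is 7 commits.

7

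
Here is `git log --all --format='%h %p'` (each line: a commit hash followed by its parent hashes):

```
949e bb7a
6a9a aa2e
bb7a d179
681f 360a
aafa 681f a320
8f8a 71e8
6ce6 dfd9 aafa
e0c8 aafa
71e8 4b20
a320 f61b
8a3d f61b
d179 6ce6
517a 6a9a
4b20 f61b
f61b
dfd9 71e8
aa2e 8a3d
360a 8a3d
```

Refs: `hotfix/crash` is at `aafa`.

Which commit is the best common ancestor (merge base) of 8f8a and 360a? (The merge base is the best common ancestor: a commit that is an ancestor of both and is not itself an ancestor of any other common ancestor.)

f61b

Ancestors of 8f8a: {4b20, 71e8, 8f8a, f61b}.
Ancestors of 360a: {360a, 8a3d, f61b}.
Common ancestors: {f61b}.
The only common ancestor is f61b, so it is the merge base.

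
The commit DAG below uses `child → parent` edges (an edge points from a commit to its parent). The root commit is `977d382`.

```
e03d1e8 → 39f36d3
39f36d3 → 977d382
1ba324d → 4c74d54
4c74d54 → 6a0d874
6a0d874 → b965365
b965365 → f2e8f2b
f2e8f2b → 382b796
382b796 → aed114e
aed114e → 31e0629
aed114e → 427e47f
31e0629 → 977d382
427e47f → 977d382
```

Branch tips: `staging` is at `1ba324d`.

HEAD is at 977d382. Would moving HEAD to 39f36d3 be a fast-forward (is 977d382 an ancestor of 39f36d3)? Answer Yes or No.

Yes

A fast-forward from 977d382 to 39f36d3 is possible iff 977d382 is an ancestor of 39f36d3.
Ancestors of 39f36d3: {39f36d3, 977d382}.
977d382 is among them, so fast-forward is possible.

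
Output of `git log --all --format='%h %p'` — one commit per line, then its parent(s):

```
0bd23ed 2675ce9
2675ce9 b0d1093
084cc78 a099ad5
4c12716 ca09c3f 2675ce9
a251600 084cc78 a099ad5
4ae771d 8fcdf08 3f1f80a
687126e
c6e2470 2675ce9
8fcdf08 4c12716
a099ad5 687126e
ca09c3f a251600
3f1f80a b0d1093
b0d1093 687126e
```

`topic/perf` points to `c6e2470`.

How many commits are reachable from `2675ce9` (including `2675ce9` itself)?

Walking parent pointers from 2675ce9: reachable set = {2675ce9, 687126e, b0d1093}.
That is 3 commits.

3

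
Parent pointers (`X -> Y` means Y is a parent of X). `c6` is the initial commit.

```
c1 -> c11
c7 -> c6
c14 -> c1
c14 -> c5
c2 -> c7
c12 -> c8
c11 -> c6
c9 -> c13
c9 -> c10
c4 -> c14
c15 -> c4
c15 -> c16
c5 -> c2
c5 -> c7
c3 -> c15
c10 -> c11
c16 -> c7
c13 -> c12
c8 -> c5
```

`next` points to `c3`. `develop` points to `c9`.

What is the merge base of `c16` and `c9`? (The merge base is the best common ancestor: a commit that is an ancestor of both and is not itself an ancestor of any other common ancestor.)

c7

Ancestors of c16: {c16, c6, c7}.
Ancestors of c9: {c10, c11, c12, c13, c2, c5, c6, c7, c8, c9}.
Common ancestors: {c6, c7}.
Among these, c7 is not an ancestor of any other common ancestor — it is the merge base.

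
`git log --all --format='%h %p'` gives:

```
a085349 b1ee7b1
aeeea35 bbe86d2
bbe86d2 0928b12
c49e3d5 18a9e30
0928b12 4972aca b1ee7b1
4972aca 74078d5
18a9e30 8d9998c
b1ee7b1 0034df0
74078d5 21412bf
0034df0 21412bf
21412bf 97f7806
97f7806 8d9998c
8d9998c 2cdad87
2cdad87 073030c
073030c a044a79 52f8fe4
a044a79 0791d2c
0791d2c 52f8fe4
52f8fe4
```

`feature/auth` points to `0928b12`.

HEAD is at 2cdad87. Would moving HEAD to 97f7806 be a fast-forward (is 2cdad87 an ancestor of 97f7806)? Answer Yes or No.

A fast-forward from 2cdad87 to 97f7806 is possible iff 2cdad87 is an ancestor of 97f7806.
Ancestors of 97f7806: {073030c, 0791d2c, 2cdad87, 52f8fe4, 8d9998c, 97f7806, a044a79}.
2cdad87 is among them, so fast-forward is possible.

Yes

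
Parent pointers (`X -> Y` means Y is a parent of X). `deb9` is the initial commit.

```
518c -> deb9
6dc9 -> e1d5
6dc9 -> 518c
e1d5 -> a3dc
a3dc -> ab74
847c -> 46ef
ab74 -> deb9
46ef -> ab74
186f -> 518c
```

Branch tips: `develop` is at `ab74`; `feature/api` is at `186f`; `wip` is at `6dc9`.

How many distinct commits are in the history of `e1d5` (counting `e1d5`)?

Walking parent pointers from e1d5: reachable set = {a3dc, ab74, deb9, e1d5}.
That is 4 commits.

4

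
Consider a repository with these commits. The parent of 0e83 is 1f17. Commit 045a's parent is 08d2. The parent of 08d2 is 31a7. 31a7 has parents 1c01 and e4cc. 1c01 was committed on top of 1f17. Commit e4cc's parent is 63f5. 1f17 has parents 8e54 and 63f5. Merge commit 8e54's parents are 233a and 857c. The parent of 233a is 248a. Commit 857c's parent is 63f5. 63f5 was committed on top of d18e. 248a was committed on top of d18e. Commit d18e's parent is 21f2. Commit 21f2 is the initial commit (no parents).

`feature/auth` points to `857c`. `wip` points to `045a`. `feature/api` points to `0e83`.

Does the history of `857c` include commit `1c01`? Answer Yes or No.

No

Ancestors of 857c: {21f2, 63f5, 857c, d18e}.
1c01 is not in that set, so it is not an ancestor of 857c.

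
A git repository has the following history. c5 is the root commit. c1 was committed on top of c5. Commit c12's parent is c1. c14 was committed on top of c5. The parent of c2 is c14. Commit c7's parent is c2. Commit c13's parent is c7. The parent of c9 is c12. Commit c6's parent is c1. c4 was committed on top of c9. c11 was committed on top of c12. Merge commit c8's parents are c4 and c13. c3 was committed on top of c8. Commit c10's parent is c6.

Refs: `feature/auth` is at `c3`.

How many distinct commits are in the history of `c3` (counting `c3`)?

11

Walking parent pointers from c3: reachable set = {c1, c12, c13, c14, c2, c3, c4, c5, c7, c8, c9}.
That is 11 commits.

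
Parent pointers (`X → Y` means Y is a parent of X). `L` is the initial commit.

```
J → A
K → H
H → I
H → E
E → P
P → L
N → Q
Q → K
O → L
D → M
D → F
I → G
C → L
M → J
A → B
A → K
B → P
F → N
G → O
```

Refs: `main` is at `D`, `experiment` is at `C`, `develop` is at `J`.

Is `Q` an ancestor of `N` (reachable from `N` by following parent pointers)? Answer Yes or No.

Ancestors of N (commits reachable by following parents): {E, G, H, I, K, L, N, O, P, Q}.
Q is in that set, so it is an ancestor of N.

Yes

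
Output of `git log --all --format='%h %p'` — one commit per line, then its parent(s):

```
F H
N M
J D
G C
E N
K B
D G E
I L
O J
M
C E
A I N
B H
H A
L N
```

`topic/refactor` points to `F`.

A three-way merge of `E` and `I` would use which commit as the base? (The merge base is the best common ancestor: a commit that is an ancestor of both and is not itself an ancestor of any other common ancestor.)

N

Ancestors of E: {E, M, N}.
Ancestors of I: {I, L, M, N}.
Common ancestors: {M, N}.
Among these, N is not an ancestor of any other common ancestor — it is the merge base.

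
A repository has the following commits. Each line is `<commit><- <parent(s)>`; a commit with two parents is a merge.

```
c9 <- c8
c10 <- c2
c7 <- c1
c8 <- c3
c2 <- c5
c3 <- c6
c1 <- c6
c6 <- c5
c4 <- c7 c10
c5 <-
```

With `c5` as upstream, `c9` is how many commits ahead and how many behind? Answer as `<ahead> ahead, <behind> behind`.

Reachable from c9: {c3, c5, c6, c8, c9}.
Reachable from c5: {c5}.
Only in c9's history (ahead): {c3, c6, c8, c9} — 4.
Only in c5's history (behind): {} — 0.

4 ahead, 0 behind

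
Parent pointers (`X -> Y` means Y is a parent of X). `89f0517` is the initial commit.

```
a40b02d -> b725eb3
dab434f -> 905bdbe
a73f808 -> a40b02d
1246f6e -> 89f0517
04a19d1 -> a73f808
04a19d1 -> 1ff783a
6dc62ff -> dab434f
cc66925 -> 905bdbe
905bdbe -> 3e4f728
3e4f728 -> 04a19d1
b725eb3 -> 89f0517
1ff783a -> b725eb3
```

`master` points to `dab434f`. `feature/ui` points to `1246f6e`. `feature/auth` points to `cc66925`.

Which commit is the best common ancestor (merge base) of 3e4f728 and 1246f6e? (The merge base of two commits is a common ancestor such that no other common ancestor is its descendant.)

Ancestors of 3e4f728: {04a19d1, 1ff783a, 3e4f728, 89f0517, a40b02d, a73f808, b725eb3}.
Ancestors of 1246f6e: {1246f6e, 89f0517}.
Common ancestors: {89f0517}.
The only common ancestor is 89f0517, so it is the merge base.

89f0517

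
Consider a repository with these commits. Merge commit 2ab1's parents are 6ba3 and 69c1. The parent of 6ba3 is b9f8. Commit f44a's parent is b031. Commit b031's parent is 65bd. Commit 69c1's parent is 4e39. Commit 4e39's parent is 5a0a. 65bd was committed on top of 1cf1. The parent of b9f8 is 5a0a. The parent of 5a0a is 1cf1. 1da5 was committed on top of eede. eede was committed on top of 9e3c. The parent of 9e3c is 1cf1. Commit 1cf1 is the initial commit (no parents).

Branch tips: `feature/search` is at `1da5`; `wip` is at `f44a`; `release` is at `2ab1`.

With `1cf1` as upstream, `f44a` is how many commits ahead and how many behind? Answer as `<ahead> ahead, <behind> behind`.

3 ahead, 0 behind

Reachable from f44a: {1cf1, 65bd, b031, f44a}.
Reachable from 1cf1: {1cf1}.
Only in f44a's history (ahead): {65bd, b031, f44a} — 3.
Only in 1cf1's history (behind): {} — 0.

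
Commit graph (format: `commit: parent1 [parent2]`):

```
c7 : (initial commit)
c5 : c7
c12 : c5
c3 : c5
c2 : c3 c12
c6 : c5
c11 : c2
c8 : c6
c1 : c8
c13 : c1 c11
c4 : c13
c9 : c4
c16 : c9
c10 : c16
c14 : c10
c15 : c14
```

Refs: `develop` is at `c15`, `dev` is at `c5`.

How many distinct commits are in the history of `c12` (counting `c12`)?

Walking parent pointers from c12: reachable set = {c12, c5, c7}.
That is 3 commits.

3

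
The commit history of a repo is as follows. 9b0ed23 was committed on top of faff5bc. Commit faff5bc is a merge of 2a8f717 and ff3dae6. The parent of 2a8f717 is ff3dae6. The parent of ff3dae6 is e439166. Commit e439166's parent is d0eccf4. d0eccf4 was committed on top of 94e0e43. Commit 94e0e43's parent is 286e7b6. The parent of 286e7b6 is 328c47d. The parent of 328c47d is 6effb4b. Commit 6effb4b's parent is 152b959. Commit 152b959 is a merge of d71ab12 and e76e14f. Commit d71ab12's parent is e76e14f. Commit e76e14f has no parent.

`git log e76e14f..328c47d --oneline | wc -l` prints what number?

4

Reachable from 328c47d: {152b959, 328c47d, 6effb4b, d71ab12, e76e14f}.
Reachable from e76e14f: {e76e14f}.
In 328c47d's history but not e76e14f's: {152b959, 328c47d, 6effb4b, d71ab12} — 4 commits.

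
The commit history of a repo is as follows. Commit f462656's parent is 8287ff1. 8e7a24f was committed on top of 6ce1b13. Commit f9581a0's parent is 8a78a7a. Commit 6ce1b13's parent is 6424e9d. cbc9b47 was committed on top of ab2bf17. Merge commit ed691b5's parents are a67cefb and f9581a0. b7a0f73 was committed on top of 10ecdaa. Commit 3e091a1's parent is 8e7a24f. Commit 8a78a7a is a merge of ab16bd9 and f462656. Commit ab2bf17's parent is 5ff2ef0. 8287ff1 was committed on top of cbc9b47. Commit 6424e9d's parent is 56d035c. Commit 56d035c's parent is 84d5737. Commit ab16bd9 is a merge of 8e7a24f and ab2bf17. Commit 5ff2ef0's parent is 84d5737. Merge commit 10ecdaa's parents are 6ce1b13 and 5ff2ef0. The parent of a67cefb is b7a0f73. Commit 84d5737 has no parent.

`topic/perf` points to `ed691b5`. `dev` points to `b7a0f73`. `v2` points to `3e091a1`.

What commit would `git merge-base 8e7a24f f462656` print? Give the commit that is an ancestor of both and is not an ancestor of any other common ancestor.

Ancestors of 8e7a24f: {56d035c, 6424e9d, 6ce1b13, 84d5737, 8e7a24f}.
Ancestors of f462656: {5ff2ef0, 8287ff1, 84d5737, ab2bf17, cbc9b47, f462656}.
Common ancestors: {84d5737}.
The only common ancestor is 84d5737, so it is the merge base.

84d5737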